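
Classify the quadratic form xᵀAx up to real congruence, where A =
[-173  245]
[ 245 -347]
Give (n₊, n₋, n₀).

step 0: pivot -173 → sign −
step 1: pivot -6/173 → sign −
signature = (0, 2, 0)

Answer: (0, 2, 0)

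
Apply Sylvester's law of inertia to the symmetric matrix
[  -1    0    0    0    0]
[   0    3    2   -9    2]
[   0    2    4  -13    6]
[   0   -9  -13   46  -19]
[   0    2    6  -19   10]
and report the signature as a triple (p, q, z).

step 0: pivot -1 → sign −
step 1: pivot 3 → sign +
step 2: pivot 8/3 → sign +
step 3: pivot 5/8 → sign +
step 4: pivot -2/5 → sign −
signature = (3, 2, 0)

Answer: (3, 2, 0)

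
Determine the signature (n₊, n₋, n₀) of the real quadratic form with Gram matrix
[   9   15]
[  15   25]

Answer: (1, 0, 1)

Derivation:
step 0: pivot 9 → sign +
step 1: row/col 1 already zero → sign 0
signature = (1, 0, 1)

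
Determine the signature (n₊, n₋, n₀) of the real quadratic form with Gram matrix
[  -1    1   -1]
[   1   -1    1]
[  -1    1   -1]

step 0: pivot -1 → sign −
step 1: row/col 1 already zero → sign 0
step 2: row/col 2 already zero → sign 0
signature = (0, 1, 2)

Answer: (0, 1, 2)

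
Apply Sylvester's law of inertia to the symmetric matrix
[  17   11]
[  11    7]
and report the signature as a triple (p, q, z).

Answer: (1, 1, 0)

Derivation:
step 0: pivot 17 → sign +
step 1: pivot -2/17 → sign −
signature = (1, 1, 0)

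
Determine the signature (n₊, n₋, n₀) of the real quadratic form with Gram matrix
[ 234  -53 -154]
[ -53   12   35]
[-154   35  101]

step 0: pivot 234 → sign +
step 1: pivot -1/234 → sign −
step 2: pivot 3 → sign +
signature = (2, 1, 0)

Answer: (2, 1, 0)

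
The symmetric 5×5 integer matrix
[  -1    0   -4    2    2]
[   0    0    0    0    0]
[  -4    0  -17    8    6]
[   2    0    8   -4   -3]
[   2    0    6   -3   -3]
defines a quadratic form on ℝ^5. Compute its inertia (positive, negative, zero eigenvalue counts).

Answer: (1, 3, 1)

Derivation:
step 0: pivot -1 → sign −
step 1: pivot -1 → sign −
step 2: pivot 5 → sign +
step 3: pivot -1/5 → sign −
step 4: row/col 4 already zero → sign 0
signature = (1, 3, 1)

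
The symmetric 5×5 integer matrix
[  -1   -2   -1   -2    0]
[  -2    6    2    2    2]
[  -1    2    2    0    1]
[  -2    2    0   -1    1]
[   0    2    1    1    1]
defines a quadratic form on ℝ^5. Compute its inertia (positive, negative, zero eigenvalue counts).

Answer: (3, 2, 0)

Derivation:
step 0: pivot -1 → sign −
step 1: pivot 10 → sign +
step 2: pivot 7/5 → sign +
step 3: pivot -5/7 → sign −
step 4: pivot 3/5 → sign +
signature = (3, 2, 0)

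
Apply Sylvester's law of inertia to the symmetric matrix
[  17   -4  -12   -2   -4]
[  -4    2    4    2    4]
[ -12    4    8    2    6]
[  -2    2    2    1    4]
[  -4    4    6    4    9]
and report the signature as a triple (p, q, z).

step 0: pivot 17 → sign +
step 1: pivot 18/17 → sign +
step 2: pivot -16/9 → sign −
step 3: pivot -3/4 → sign −
step 4: row/col 4 already zero → sign 0
signature = (2, 2, 1)

Answer: (2, 2, 1)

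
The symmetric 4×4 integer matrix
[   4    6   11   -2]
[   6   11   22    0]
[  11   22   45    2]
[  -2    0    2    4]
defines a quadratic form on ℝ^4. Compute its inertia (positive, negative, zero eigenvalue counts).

Answer: (2, 1, 1)

Derivation:
step 0: pivot 4 → sign +
step 1: pivot 2 → sign +
step 2: pivot -3/8 → sign −
step 3: row/col 3 already zero → sign 0
signature = (2, 1, 1)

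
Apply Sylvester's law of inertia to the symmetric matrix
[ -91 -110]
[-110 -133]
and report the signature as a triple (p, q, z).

step 0: pivot -91 → sign −
step 1: pivot -3/91 → sign −
signature = (0, 2, 0)

Answer: (0, 2, 0)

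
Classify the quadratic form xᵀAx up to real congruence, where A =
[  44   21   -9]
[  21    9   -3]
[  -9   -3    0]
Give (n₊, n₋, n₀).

Answer: (1, 2, 0)

Derivation:
step 0: pivot 44 → sign +
step 1: pivot -45/44 → sign −
step 2: pivot -1/5 → sign −
signature = (1, 2, 0)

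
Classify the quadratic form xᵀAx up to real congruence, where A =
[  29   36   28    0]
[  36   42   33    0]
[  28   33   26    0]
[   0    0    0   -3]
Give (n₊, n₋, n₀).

step 0: pivot 29 → sign +
step 1: pivot -78/29 → sign −
step 2: pivot 3/26 → sign +
step 3: pivot -3 → sign −
signature = (2, 2, 0)

Answer: (2, 2, 0)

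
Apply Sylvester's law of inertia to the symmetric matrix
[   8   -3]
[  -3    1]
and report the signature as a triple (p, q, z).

Answer: (1, 1, 0)

Derivation:
step 0: pivot 8 → sign +
step 1: pivot -1/8 → sign −
signature = (1, 1, 0)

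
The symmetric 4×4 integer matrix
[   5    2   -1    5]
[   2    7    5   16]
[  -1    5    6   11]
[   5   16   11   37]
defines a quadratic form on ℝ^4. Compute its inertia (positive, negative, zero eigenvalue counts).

step 0: pivot 5 → sign +
step 1: pivot 31/5 → sign +
step 2: pivot 34/31 → sign +
step 3: pivot 6/17 → sign +
signature = (4, 0, 0)

Answer: (4, 0, 0)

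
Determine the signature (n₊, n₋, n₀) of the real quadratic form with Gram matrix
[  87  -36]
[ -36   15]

Answer: (2, 0, 0)

Derivation:
step 0: pivot 87 → sign +
step 1: pivot 3/29 → sign +
signature = (2, 0, 0)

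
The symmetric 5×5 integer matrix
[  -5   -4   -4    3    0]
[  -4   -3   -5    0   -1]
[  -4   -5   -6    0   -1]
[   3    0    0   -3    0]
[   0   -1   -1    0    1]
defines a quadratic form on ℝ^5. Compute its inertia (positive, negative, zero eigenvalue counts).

step 0: pivot -5 → sign −
step 1: pivot 1/5 → sign +
step 2: pivot -19 → sign −
step 3: pivot 6/19 → sign +
step 4: row/col 4 already zero → sign 0
signature = (2, 2, 1)

Answer: (2, 2, 1)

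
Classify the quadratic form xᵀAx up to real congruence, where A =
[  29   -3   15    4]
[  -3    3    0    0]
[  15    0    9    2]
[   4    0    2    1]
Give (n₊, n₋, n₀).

step 0: pivot 29 → sign +
step 1: pivot 78/29 → sign +
step 2: pivot 9/26 → sign +
step 3: pivot 1/9 → sign +
signature = (4, 0, 0)

Answer: (4, 0, 0)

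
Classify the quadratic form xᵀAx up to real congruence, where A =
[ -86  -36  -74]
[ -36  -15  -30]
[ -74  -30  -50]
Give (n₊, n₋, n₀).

Answer: (1, 1, 1)

Derivation:
step 0: pivot -86 → sign −
step 1: pivot 3/43 → sign +
step 2: row/col 2 already zero → sign 0
signature = (1, 1, 1)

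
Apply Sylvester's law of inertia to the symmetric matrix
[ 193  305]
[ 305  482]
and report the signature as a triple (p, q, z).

Answer: (2, 0, 0)

Derivation:
step 0: pivot 193 → sign +
step 1: pivot 1/193 → sign +
signature = (2, 0, 0)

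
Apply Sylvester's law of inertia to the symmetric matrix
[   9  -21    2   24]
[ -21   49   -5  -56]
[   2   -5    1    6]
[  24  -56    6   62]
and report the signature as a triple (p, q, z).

Answer: (2, 2, 0)

Derivation:
step 0: pivot 9 → sign +
step 1: pivot 5/9 → sign +
step 2: pivot -1/5 → sign −
step 3: pivot -2 → sign −
signature = (2, 2, 0)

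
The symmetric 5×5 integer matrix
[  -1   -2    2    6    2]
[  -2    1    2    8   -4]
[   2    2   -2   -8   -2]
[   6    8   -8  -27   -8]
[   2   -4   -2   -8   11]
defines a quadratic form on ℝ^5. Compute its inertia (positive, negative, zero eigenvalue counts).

step 0: pivot -1 → sign −
step 1: pivot 5 → sign +
step 2: pivot 6/5 → sign +
step 3: pivot 1 → sign +
step 4: pivot 1 → sign +
signature = (4, 1, 0)

Answer: (4, 1, 0)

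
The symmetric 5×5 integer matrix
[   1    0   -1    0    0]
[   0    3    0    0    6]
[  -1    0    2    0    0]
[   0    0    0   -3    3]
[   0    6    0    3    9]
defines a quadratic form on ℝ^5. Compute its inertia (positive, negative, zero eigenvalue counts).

Answer: (3, 1, 1)

Derivation:
step 0: pivot 1 → sign +
step 1: pivot 3 → sign +
step 2: pivot 1 → sign +
step 3: pivot -3 → sign −
step 4: row/col 4 already zero → sign 0
signature = (3, 1, 1)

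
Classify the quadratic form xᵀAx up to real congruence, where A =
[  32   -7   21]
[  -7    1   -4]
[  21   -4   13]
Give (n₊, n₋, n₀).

step 0: pivot 32 → sign +
step 1: pivot -17/32 → sign −
step 2: pivot -2/17 → sign −
signature = (1, 2, 0)

Answer: (1, 2, 0)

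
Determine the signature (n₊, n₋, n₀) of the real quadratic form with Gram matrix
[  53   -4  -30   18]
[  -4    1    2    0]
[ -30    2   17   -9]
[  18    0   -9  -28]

step 0: pivot 53 → sign +
step 1: pivot 37/53 → sign +
step 2: pivot -3/37 → sign −
step 3: pivot -1 → sign −
signature = (2, 2, 0)

Answer: (2, 2, 0)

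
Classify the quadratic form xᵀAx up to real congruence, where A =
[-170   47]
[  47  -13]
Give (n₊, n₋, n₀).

Answer: (0, 2, 0)

Derivation:
step 0: pivot -170 → sign −
step 1: pivot -1/170 → sign −
signature = (0, 2, 0)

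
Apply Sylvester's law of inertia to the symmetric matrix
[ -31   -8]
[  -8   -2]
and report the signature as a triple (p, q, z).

step 0: pivot -31 → sign −
step 1: pivot 2/31 → sign +
signature = (1, 1, 0)

Answer: (1, 1, 0)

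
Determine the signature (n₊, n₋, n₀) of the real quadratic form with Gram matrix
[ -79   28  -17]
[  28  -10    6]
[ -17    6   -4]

Answer: (0, 3, 0)

Derivation:
step 0: pivot -79 → sign −
step 1: pivot -6/79 → sign −
step 2: pivot -1/3 → sign −
signature = (0, 3, 0)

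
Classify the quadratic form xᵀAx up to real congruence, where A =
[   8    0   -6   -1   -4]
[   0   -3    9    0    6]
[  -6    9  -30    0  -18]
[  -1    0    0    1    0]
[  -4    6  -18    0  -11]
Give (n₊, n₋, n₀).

Answer: (3, 2, 0)

Derivation:
step 0: pivot 8 → sign +
step 1: pivot -3 → sign −
step 2: pivot -15/2 → sign −
step 3: pivot 19/20 → sign +
step 4: pivot 3/19 → sign +
signature = (3, 2, 0)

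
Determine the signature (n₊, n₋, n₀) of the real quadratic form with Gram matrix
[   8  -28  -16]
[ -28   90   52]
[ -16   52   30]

Answer: (1, 1, 1)

Derivation:
step 0: pivot 8 → sign +
step 1: pivot -8 → sign −
step 2: row/col 2 already zero → sign 0
signature = (1, 1, 1)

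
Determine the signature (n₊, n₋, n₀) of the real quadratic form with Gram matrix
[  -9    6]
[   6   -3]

Answer: (1, 1, 0)

Derivation:
step 0: pivot -9 → sign −
step 1: pivot 1 → sign +
signature = (1, 1, 0)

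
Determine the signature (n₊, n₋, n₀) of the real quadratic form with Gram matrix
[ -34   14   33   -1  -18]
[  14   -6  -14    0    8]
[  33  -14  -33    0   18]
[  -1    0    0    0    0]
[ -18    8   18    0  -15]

step 0: pivot -34 → sign −
step 1: pivot -4/17 → sign −
step 2: pivot -1/4 → sign −
step 3: pivot 1 → sign +
step 4: pivot -3 → sign −
signature = (1, 4, 0)

Answer: (1, 4, 0)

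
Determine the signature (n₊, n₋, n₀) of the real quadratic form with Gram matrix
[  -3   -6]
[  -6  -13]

Answer: (0, 2, 0)

Derivation:
step 0: pivot -3 → sign −
step 1: pivot -1 → sign −
signature = (0, 2, 0)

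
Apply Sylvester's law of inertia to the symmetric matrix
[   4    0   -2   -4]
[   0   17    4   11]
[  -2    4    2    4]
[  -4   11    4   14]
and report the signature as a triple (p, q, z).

step 0: pivot 4 → sign +
step 1: pivot 17 → sign +
step 2: pivot 1/17 → sign +
step 3: pivot -3 → sign −
signature = (3, 1, 0)

Answer: (3, 1, 0)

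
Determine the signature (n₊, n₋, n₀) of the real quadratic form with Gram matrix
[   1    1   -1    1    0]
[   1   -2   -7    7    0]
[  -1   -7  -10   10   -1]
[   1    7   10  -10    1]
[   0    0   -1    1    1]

Answer: (2, 1, 2)

Derivation:
step 0: pivot 1 → sign +
step 1: pivot -3 → sign −
step 2: pivot 1 → sign +
step 3: row/col 3 already zero → sign 0
step 4: row/col 4 already zero → sign 0
signature = (2, 1, 2)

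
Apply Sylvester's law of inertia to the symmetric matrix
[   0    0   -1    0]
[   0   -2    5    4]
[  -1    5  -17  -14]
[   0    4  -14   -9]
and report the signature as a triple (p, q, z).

step 0: pivot -2 → sign −
step 1: pivot -9/2 → sign −
step 2: pivot 2/9 → sign +
step 3: pivot -1 → sign −
signature = (1, 3, 0)

Answer: (1, 3, 0)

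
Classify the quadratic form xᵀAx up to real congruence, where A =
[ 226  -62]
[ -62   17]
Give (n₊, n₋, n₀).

Answer: (1, 1, 0)

Derivation:
step 0: pivot 226 → sign +
step 1: pivot -1/113 → sign −
signature = (1, 1, 0)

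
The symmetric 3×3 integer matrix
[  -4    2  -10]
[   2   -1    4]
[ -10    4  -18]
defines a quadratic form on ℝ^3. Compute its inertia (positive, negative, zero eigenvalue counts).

step 0: pivot -4 → sign −
step 1: pivot 7 → sign +
step 2: pivot -1/7 → sign −
signature = (1, 2, 0)

Answer: (1, 2, 0)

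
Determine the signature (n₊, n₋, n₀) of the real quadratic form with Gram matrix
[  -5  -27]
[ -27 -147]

step 0: pivot -5 → sign −
step 1: pivot -6/5 → sign −
signature = (0, 2, 0)

Answer: (0, 2, 0)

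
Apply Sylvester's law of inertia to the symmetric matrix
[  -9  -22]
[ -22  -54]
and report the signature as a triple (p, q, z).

step 0: pivot -9 → sign −
step 1: pivot -2/9 → sign −
signature = (0, 2, 0)

Answer: (0, 2, 0)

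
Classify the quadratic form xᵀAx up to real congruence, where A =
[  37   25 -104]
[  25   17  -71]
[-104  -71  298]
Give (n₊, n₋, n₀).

Answer: (3, 0, 0)

Derivation:
step 0: pivot 37 → sign +
step 1: pivot 4/37 → sign +
step 2: pivot 3/4 → sign +
signature = (3, 0, 0)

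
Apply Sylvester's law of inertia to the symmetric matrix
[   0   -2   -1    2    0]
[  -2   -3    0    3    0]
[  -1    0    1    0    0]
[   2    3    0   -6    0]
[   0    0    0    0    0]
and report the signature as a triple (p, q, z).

step 0: pivot -3 → sign −
step 1: pivot 4/3 → sign +
step 2: pivot 1/4 → sign +
step 3: pivot -3 → sign −
step 4: row/col 4 already zero → sign 0
signature = (2, 2, 1)

Answer: (2, 2, 1)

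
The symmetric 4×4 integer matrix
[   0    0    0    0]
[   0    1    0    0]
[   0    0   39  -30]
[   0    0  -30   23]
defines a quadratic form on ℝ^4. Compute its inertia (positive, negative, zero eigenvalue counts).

Answer: (2, 1, 1)

Derivation:
step 0: pivot 1 → sign +
step 1: pivot 39 → sign +
step 2: pivot -1/13 → sign −
step 3: row/col 3 already zero → sign 0
signature = (2, 1, 1)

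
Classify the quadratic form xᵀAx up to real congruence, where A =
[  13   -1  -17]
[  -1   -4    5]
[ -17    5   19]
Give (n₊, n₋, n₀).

Answer: (2, 1, 0)

Derivation:
step 0: pivot 13 → sign +
step 1: pivot -53/13 → sign −
step 2: pivot 6/53 → sign +
signature = (2, 1, 0)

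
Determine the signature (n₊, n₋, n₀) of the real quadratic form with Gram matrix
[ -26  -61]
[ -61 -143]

step 0: pivot -26 → sign −
step 1: pivot 3/26 → sign +
signature = (1, 1, 0)

Answer: (1, 1, 0)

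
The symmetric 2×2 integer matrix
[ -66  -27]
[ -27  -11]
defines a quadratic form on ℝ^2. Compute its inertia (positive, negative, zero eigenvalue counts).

Answer: (1, 1, 0)

Derivation:
step 0: pivot -66 → sign −
step 1: pivot 1/22 → sign +
signature = (1, 1, 0)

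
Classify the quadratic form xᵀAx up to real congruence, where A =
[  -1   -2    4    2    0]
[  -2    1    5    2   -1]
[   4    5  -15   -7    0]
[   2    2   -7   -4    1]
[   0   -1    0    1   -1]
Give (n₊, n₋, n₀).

step 0: pivot -1 → sign −
step 1: pivot 5 → sign +
step 2: pivot -4/5 → sign −
step 3: pivot -3/4 → sign −
step 4: row/col 4 already zero → sign 0
signature = (1, 3, 1)

Answer: (1, 3, 1)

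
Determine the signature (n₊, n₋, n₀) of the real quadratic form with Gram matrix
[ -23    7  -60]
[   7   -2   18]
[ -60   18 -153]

step 0: pivot -23 → sign −
step 1: pivot 3/23 → sign +
step 2: pivot 3 → sign +
signature = (2, 1, 0)

Answer: (2, 1, 0)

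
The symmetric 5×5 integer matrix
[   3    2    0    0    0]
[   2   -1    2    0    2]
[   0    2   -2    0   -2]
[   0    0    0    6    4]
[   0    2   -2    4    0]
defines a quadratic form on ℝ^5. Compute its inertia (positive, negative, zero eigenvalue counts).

Answer: (2, 3, 0)

Derivation:
step 0: pivot 3 → sign +
step 1: pivot -7/3 → sign −
step 2: pivot -2/7 → sign −
step 3: pivot 6 → sign +
step 4: pivot -2/3 → sign −
signature = (2, 3, 0)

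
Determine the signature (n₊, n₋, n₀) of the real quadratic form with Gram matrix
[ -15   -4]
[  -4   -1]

step 0: pivot -15 → sign −
step 1: pivot 1/15 → sign +
signature = (1, 1, 0)

Answer: (1, 1, 0)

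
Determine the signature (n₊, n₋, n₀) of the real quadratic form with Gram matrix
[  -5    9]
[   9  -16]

Answer: (1, 1, 0)

Derivation:
step 0: pivot -5 → sign −
step 1: pivot 1/5 → sign +
signature = (1, 1, 0)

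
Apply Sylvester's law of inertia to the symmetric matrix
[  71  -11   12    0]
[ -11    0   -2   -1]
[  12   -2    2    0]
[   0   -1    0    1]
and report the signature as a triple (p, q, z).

Answer: (2, 2, 0)

Derivation:
step 0: pivot 71 → sign +
step 1: pivot -121/71 → sign −
step 2: pivot -2/121 → sign −
step 3: pivot 2 → sign +
signature = (2, 2, 0)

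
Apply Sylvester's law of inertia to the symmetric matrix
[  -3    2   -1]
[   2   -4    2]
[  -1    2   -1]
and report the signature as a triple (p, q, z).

step 0: pivot -3 → sign −
step 1: pivot -8/3 → sign −
step 2: row/col 2 already zero → sign 0
signature = (0, 2, 1)

Answer: (0, 2, 1)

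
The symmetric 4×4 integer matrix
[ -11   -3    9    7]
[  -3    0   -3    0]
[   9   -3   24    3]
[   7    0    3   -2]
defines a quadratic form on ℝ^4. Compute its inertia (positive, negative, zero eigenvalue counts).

Answer: (2, 2, 0)

Derivation:
step 0: pivot -11 → sign −
step 1: pivot 9/11 → sign +
step 2: pivot -5 → sign −
step 3: pivot 6/5 → sign +
signature = (2, 2, 0)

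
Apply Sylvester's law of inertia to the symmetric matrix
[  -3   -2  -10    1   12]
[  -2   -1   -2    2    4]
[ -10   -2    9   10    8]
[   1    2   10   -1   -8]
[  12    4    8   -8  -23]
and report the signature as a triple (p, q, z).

Answer: (3, 2, 0)

Derivation:
step 0: pivot -3 → sign −
step 1: pivot 1/3 → sign +
step 2: pivot -23 → sign −
step 3: pivot 6/23 → sign +
step 4: pivot 1 → sign +
signature = (3, 2, 0)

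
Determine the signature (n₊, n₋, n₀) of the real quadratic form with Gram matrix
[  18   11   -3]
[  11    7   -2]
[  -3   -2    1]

step 0: pivot 18 → sign +
step 1: pivot 5/18 → sign +
step 2: pivot 2/5 → sign +
signature = (3, 0, 0)

Answer: (3, 0, 0)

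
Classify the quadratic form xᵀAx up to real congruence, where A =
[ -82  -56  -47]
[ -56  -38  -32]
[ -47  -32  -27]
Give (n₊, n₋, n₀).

step 0: pivot -82 → sign −
step 1: pivot 10/41 → sign +
step 2: pivot -1/10 → sign −
signature = (1, 2, 0)

Answer: (1, 2, 0)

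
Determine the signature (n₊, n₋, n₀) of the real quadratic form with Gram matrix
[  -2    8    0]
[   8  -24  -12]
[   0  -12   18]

step 0: pivot -2 → sign −
step 1: pivot 8 → sign +
step 2: row/col 2 already zero → sign 0
signature = (1, 1, 1)

Answer: (1, 1, 1)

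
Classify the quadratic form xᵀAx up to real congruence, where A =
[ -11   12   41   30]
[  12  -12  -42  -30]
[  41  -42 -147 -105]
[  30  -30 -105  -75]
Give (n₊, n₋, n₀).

step 0: pivot -11 → sign −
step 1: pivot 12/11 → sign +
step 2: pivot -1 → sign −
step 3: row/col 3 already zero → sign 0
signature = (1, 2, 1)

Answer: (1, 2, 1)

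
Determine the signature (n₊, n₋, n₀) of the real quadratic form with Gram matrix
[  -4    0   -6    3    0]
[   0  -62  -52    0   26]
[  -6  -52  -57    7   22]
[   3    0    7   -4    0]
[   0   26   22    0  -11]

Answer: (0, 5, 0)

Derivation:
step 0: pivot -4 → sign −
step 1: pivot -62 → sign −
step 2: pivot -136/31 → sign −
step 3: pivot -177/544 → sign −
step 4: pivot -3/59 → sign −
signature = (0, 5, 0)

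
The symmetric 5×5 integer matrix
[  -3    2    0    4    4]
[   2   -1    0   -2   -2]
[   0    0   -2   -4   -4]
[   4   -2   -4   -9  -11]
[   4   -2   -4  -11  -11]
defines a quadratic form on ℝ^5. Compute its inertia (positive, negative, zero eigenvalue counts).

Answer: (3, 2, 0)

Derivation:
step 0: pivot -3 → sign −
step 1: pivot 1/3 → sign +
step 2: pivot -2 → sign −
step 3: pivot 3 → sign +
step 4: pivot 2/3 → sign +
signature = (3, 2, 0)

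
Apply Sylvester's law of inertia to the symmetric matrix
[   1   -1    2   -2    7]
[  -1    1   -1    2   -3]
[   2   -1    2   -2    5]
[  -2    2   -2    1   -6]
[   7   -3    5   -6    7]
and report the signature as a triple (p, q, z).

Answer: (2, 3, 0)

Derivation:
step 0: pivot 1 → sign +
step 1: pivot -2 → sign −
step 2: pivot 1/2 → sign +
step 3: pivot -3 → sign −
step 4: pivot -2 → sign −
signature = (2, 3, 0)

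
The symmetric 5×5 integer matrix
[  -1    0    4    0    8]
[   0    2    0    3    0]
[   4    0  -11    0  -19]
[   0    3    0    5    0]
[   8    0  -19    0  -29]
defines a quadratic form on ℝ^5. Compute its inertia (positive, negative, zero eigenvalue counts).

Answer: (4, 1, 0)

Derivation:
step 0: pivot -1 → sign −
step 1: pivot 2 → sign +
step 2: pivot 5 → sign +
step 3: pivot 1/2 → sign +
step 4: pivot 6/5 → sign +
signature = (4, 1, 0)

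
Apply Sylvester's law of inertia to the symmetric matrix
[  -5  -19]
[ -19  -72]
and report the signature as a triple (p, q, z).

Answer: (1, 1, 0)

Derivation:
step 0: pivot -5 → sign −
step 1: pivot 1/5 → sign +
signature = (1, 1, 0)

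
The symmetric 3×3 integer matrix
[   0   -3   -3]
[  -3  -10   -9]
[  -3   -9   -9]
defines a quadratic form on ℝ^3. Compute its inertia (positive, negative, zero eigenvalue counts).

step 0: pivot -10 → sign −
step 1: pivot 9/10 → sign +
step 2: pivot -1 → sign −
signature = (1, 2, 0)

Answer: (1, 2, 0)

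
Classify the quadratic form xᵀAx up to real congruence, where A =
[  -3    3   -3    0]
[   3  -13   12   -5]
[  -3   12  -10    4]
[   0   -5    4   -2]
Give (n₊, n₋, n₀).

step 0: pivot -3 → sign −
step 1: pivot -10 → sign −
step 2: pivot 11/10 → sign +
step 3: pivot 3/11 → sign +
signature = (2, 2, 0)

Answer: (2, 2, 0)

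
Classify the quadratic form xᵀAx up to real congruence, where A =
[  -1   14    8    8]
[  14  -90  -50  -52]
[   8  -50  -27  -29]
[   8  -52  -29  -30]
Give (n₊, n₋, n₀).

Answer: (3, 1, 0)

Derivation:
step 0: pivot -1 → sign −
step 1: pivot 106 → sign +
step 2: pivot 39/53 → sign +
step 3: pivot 1/39 → sign +
signature = (3, 1, 0)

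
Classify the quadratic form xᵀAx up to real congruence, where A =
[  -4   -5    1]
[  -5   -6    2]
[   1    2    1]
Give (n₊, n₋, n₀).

Answer: (1, 2, 0)

Derivation:
step 0: pivot -4 → sign −
step 1: pivot 1/4 → sign +
step 2: pivot -1 → sign −
signature = (1, 2, 0)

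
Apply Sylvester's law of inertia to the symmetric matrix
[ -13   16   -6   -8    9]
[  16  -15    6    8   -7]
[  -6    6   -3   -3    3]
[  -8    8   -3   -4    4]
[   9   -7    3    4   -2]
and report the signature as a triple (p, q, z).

step 0: pivot -13 → sign −
step 1: pivot 61/13 → sign +
step 2: pivot -39/61 → sign −
step 3: pivot 3/13 → sign +
step 4: pivot 2/3 → sign +
signature = (3, 2, 0)

Answer: (3, 2, 0)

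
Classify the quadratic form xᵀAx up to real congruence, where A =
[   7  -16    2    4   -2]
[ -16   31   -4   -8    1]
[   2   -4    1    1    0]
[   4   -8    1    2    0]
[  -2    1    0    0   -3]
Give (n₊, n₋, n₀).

step 0: pivot 7 → sign +
step 1: pivot -39/7 → sign −
step 2: pivot 19/39 → sign +
step 3: pivot -1/19 → sign −
step 4: pivot 2 → sign +
signature = (3, 2, 0)

Answer: (3, 2, 0)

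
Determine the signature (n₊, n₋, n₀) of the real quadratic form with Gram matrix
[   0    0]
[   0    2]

step 0: pivot 2 → sign +
step 1: row/col 1 already zero → sign 0
signature = (1, 0, 1)

Answer: (1, 0, 1)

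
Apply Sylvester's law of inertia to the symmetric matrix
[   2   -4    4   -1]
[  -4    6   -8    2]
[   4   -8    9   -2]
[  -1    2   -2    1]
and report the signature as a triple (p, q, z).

Answer: (3, 1, 0)

Derivation:
step 0: pivot 2 → sign +
step 1: pivot -2 → sign −
step 2: pivot 1 → sign +
step 3: pivot 1/2 → sign +
signature = (3, 1, 0)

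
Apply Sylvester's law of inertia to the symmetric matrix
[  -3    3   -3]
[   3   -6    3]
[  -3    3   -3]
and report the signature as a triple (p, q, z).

Answer: (0, 2, 1)

Derivation:
step 0: pivot -3 → sign −
step 1: pivot -3 → sign −
step 2: row/col 2 already zero → sign 0
signature = (0, 2, 1)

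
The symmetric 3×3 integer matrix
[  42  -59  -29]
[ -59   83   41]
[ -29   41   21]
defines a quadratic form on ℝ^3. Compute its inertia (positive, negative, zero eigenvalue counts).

step 0: pivot 42 → sign +
step 1: pivot 5/42 → sign +
step 2: pivot 2/5 → sign +
signature = (3, 0, 0)

Answer: (3, 0, 0)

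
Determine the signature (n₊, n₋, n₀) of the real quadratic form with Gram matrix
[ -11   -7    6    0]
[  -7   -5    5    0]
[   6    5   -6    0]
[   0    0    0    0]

Answer: (0, 3, 1)

Derivation:
step 0: pivot -11 → sign −
step 1: pivot -6/11 → sign −
step 2: pivot -1/6 → sign −
step 3: row/col 3 already zero → sign 0
signature = (0, 3, 1)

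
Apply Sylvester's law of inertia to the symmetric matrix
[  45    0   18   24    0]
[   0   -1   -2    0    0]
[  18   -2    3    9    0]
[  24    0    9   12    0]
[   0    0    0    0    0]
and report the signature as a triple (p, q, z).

step 0: pivot 45 → sign +
step 1: pivot -1 → sign −
step 2: pivot -1/5 → sign −
step 3: pivot 1 → sign +
step 4: row/col 4 already zero → sign 0
signature = (2, 2, 1)

Answer: (2, 2, 1)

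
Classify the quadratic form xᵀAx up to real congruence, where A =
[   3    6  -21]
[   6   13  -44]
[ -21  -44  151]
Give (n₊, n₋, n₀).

Answer: (2, 0, 1)

Derivation:
step 0: pivot 3 → sign +
step 1: pivot 1 → sign +
step 2: row/col 2 already zero → sign 0
signature = (2, 0, 1)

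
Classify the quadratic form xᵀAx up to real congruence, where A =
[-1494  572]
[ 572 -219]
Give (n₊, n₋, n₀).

step 0: pivot -1494 → sign −
step 1: pivot -1/747 → sign −
signature = (0, 2, 0)

Answer: (0, 2, 0)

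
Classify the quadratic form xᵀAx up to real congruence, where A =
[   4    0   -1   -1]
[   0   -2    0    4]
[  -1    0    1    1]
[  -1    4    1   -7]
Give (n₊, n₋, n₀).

Answer: (2, 1, 1)

Derivation:
step 0: pivot 4 → sign +
step 1: pivot -2 → sign −
step 2: pivot 3/4 → sign +
step 3: row/col 3 already zero → sign 0
signature = (2, 1, 1)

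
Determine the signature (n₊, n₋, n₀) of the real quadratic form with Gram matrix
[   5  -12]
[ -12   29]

Answer: (2, 0, 0)

Derivation:
step 0: pivot 5 → sign +
step 1: pivot 1/5 → sign +
signature = (2, 0, 0)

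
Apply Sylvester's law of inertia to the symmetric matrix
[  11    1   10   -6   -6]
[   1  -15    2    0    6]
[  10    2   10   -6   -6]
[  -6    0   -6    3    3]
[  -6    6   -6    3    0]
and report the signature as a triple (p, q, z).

step 0: pivot 11 → sign +
step 1: pivot -166/11 → sign −
step 2: pivot 82/83 → sign +
step 3: pivot -21/41 → sign −
step 4: pivot -3/7 → sign −
signature = (2, 3, 0)

Answer: (2, 3, 0)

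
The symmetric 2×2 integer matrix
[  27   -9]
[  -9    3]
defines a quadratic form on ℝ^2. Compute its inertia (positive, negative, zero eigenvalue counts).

step 0: pivot 27 → sign +
step 1: row/col 1 already zero → sign 0
signature = (1, 0, 1)

Answer: (1, 0, 1)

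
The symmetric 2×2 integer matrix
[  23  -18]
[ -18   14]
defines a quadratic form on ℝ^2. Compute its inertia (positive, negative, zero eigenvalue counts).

step 0: pivot 23 → sign +
step 1: pivot -2/23 → sign −
signature = (1, 1, 0)

Answer: (1, 1, 0)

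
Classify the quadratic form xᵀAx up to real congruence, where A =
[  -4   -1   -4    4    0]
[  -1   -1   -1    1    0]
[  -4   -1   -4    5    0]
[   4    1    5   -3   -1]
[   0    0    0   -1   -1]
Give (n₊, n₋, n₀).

Answer: (1, 4, 0)

Derivation:
step 0: pivot -4 → sign −
step 1: pivot -3/4 → sign −
step 2: pivot 1 → sign +
step 3: pivot -1 → sign −
step 4: pivot -1 → sign −
signature = (1, 4, 0)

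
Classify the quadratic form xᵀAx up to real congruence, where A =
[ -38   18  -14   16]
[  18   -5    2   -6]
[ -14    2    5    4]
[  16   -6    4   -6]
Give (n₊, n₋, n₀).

Answer: (3, 1, 0)

Derivation:
step 0: pivot -38 → sign −
step 1: pivot 67/19 → sign +
step 2: pivot 273/67 → sign +
step 3: pivot 2/91 → sign +
signature = (3, 1, 0)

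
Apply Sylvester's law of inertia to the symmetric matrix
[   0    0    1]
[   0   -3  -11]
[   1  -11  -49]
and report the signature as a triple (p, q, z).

Answer: (1, 2, 0)

Derivation:
step 0: pivot -3 → sign −
step 1: pivot -26/3 → sign −
step 2: pivot 3/26 → sign +
signature = (1, 2, 0)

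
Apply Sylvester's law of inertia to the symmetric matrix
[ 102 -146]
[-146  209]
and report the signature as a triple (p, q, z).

step 0: pivot 102 → sign +
step 1: pivot 1/51 → sign +
signature = (2, 0, 0)

Answer: (2, 0, 0)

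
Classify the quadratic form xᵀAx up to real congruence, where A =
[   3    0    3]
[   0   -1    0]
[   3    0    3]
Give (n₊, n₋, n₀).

step 0: pivot 3 → sign +
step 1: pivot -1 → sign −
step 2: row/col 2 already zero → sign 0
signature = (1, 1, 1)

Answer: (1, 1, 1)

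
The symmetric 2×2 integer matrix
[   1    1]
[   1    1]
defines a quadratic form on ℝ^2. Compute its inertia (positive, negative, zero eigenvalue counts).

Answer: (1, 0, 1)

Derivation:
step 0: pivot 1 → sign +
step 1: row/col 1 already zero → sign 0
signature = (1, 0, 1)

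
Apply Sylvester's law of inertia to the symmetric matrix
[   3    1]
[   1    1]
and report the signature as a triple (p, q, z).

Answer: (2, 0, 0)

Derivation:
step 0: pivot 3 → sign +
step 1: pivot 2/3 → sign +
signature = (2, 0, 0)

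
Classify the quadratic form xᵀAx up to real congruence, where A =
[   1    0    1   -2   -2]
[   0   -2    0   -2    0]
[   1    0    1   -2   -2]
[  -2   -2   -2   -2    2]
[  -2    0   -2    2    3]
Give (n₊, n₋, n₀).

step 0: pivot 1 → sign +
step 1: pivot -2 → sign −
step 2: pivot -4 → sign −
step 3: row/col 3 already zero → sign 0
step 4: row/col 4 already zero → sign 0
signature = (1, 2, 2)

Answer: (1, 2, 2)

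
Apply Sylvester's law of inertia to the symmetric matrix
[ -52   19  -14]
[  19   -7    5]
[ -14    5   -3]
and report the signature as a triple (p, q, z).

Answer: (1, 2, 0)

Derivation:
step 0: pivot -52 → sign −
step 1: pivot -3/52 → sign −
step 2: pivot 1 → sign +
signature = (1, 2, 0)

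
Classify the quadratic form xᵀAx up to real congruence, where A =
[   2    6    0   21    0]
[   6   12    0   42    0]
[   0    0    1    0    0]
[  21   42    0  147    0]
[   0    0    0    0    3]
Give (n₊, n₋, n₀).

Answer: (3, 1, 1)

Derivation:
step 0: pivot 2 → sign +
step 1: pivot -6 → sign −
step 2: pivot 1 → sign +
step 3: pivot 3 → sign +
step 4: row/col 4 already zero → sign 0
signature = (3, 1, 1)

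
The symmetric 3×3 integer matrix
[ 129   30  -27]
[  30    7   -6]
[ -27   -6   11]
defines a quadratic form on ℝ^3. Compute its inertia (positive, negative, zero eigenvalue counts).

Answer: (3, 0, 0)

Derivation:
step 0: pivot 129 → sign +
step 1: pivot 1/43 → sign +
step 2: pivot 2 → sign +
signature = (3, 0, 0)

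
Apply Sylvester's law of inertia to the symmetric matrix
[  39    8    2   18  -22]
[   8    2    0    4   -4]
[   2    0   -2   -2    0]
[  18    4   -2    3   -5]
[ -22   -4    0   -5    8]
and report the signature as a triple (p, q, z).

Answer: (2, 3, 0)

Derivation:
step 0: pivot 39 → sign +
step 1: pivot 14/39 → sign +
step 2: pivot -18/7 → sign −
step 3: pivot -3 → sign −
step 4: pivot -1 → sign −
signature = (2, 3, 0)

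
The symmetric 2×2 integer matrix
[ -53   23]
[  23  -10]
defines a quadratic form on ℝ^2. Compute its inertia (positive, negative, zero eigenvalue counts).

step 0: pivot -53 → sign −
step 1: pivot -1/53 → sign −
signature = (0, 2, 0)

Answer: (0, 2, 0)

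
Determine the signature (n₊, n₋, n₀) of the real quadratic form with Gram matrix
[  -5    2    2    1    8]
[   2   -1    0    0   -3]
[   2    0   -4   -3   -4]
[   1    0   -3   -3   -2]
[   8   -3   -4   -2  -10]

Answer: (2, 3, 0)

Derivation:
step 0: pivot -5 → sign −
step 1: pivot -1/5 → sign −
step 2: pivot -2 → sign −
step 3: pivot 1/2 → sign +
step 4: pivot 3 → sign +
signature = (2, 3, 0)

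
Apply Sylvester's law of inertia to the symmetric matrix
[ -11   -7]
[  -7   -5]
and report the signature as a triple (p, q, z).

step 0: pivot -11 → sign −
step 1: pivot -6/11 → sign −
signature = (0, 2, 0)

Answer: (0, 2, 0)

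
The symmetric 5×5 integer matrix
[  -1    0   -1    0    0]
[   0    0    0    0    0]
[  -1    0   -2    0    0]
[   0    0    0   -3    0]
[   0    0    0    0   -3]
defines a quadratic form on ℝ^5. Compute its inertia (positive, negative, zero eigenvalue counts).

step 0: pivot -1 → sign −
step 1: pivot -1 → sign −
step 2: pivot -3 → sign −
step 3: pivot -3 → sign −
step 4: row/col 4 already zero → sign 0
signature = (0, 4, 1)

Answer: (0, 4, 1)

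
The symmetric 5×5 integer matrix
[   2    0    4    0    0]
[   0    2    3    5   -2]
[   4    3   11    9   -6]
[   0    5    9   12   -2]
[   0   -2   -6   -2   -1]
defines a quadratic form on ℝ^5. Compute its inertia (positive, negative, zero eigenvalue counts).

step 0: pivot 2 → sign +
step 1: pivot 2 → sign +
step 2: pivot -3/2 → sign −
step 3: pivot 1 → sign +
step 4: pivot 3 → sign +
signature = (4, 1, 0)

Answer: (4, 1, 0)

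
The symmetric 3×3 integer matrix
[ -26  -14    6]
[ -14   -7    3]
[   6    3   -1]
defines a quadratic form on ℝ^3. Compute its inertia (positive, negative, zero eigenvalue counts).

Answer: (2, 1, 0)

Derivation:
step 0: pivot -26 → sign −
step 1: pivot 7/13 → sign +
step 2: pivot 2/7 → sign +
signature = (2, 1, 0)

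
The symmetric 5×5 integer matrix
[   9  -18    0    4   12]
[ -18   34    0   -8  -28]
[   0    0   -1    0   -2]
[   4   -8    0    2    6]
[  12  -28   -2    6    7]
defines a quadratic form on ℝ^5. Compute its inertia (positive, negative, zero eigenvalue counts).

Answer: (3, 2, 0)

Derivation:
step 0: pivot 9 → sign +
step 1: pivot -2 → sign −
step 2: pivot -1 → sign −
step 3: pivot 2/9 → sign +
step 4: pivot 1 → sign +
signature = (3, 2, 0)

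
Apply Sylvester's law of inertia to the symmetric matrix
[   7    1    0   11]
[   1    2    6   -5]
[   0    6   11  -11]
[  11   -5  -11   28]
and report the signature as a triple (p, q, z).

step 0: pivot 7 → sign +
step 1: pivot 13/7 → sign +
step 2: pivot -109/13 → sign −
step 3: pivot -6/109 → sign −
signature = (2, 2, 0)

Answer: (2, 2, 0)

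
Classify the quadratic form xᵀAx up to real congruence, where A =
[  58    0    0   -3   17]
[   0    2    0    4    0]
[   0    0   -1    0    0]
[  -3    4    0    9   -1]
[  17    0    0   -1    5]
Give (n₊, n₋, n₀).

step 0: pivot 58 → sign +
step 1: pivot 2 → sign +
step 2: pivot -1 → sign −
step 3: pivot 49/58 → sign +
step 4: row/col 4 already zero → sign 0
signature = (3, 1, 1)

Answer: (3, 1, 1)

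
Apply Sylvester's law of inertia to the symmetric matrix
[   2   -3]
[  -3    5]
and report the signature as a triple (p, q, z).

Answer: (2, 0, 0)

Derivation:
step 0: pivot 2 → sign +
step 1: pivot 1/2 → sign +
signature = (2, 0, 0)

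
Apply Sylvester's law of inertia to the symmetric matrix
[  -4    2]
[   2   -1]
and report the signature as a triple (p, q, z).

Answer: (0, 1, 1)

Derivation:
step 0: pivot -4 → sign −
step 1: row/col 1 already zero → sign 0
signature = (0, 1, 1)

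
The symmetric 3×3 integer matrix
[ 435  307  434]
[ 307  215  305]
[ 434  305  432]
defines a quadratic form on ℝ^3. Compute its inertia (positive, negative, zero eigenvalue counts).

step 0: pivot 435 → sign +
step 1: pivot -724/435 → sign −
step 2: pivot 3/724 → sign +
signature = (2, 1, 0)

Answer: (2, 1, 0)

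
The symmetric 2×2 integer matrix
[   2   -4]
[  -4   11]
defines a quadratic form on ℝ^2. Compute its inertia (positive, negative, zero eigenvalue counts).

Answer: (2, 0, 0)

Derivation:
step 0: pivot 2 → sign +
step 1: pivot 3 → sign +
signature = (2, 0, 0)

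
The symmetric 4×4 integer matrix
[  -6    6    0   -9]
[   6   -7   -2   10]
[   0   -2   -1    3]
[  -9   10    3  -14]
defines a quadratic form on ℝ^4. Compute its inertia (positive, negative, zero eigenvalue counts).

Answer: (2, 2, 0)

Derivation:
step 0: pivot -6 → sign −
step 1: pivot -1 → sign −
step 2: pivot 3 → sign +
step 3: pivot 1/6 → sign +
signature = (2, 2, 0)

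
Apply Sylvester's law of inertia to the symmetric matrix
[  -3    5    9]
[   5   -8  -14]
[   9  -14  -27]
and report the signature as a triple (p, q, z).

step 0: pivot -3 → sign −
step 1: pivot 1/3 → sign +
step 2: pivot -3 → sign −
signature = (1, 2, 0)

Answer: (1, 2, 0)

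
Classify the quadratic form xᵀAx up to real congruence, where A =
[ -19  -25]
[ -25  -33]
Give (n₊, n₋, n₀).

Answer: (0, 2, 0)

Derivation:
step 0: pivot -19 → sign −
step 1: pivot -2/19 → sign −
signature = (0, 2, 0)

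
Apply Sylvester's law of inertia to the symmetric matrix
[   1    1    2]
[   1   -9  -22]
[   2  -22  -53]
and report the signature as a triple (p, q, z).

Answer: (2, 1, 0)

Derivation:
step 0: pivot 1 → sign +
step 1: pivot -10 → sign −
step 2: pivot 3/5 → sign +
signature = (2, 1, 0)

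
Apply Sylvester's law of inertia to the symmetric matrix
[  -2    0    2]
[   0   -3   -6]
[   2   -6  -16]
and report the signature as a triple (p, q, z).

step 0: pivot -2 → sign −
step 1: pivot -3 → sign −
step 2: pivot -2 → sign −
signature = (0, 3, 0)

Answer: (0, 3, 0)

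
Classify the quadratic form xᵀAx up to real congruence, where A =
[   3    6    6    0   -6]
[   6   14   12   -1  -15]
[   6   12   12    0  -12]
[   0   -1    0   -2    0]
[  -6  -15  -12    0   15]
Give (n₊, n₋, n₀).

step 0: pivot 3 → sign +
step 1: pivot 2 → sign +
step 2: pivot -5/2 → sign −
step 3: pivot -3/5 → sign −
step 4: row/col 4 already zero → sign 0
signature = (2, 2, 1)

Answer: (2, 2, 1)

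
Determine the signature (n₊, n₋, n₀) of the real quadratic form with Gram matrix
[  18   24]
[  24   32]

Answer: (1, 0, 1)

Derivation:
step 0: pivot 18 → sign +
step 1: row/col 1 already zero → sign 0
signature = (1, 0, 1)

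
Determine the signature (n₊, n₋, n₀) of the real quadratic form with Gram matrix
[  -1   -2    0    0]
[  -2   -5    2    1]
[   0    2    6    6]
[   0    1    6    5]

step 0: pivot -1 → sign −
step 1: pivot -1 → sign −
step 2: pivot 10 → sign +
step 3: pivot -2/5 → sign −
signature = (1, 3, 0)

Answer: (1, 3, 0)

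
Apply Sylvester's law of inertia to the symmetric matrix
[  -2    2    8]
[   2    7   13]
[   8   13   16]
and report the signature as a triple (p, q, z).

step 0: pivot -2 → sign −
step 1: pivot 9 → sign +
step 2: pivot -1 → sign −
signature = (1, 2, 0)

Answer: (1, 2, 0)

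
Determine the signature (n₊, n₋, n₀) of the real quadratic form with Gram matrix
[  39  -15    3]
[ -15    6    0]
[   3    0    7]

step 0: pivot 39 → sign +
step 1: pivot 3/13 → sign +
step 2: pivot 1 → sign +
signature = (3, 0, 0)

Answer: (3, 0, 0)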